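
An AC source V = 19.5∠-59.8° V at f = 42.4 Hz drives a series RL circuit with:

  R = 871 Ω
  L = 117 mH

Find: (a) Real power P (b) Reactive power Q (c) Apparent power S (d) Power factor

Step 1 — Angular frequency: ω = 2π·f = 2π·42.4 = 266.4 rad/s.
Step 2 — Component impedances:
  R: Z = R = 871 Ω
  L: Z = jωL = j·266.4·0.117 = 0 + j31.17 Ω
Step 3 — Series combination: Z_total = R + L = 871 + j31.17 Ω = 871.6∠2.0° Ω.
Step 4 — Source phasor: V = 19.5∠-59.8° V = 9.809 - j16.85 V.
Step 5 — Current: I = V / Z = 0.01056 - j0.01973 A = 0.02237∠-61.8° A.
Step 6 — Complex power: S = V·I* = 0.436 + j0.0156 VA.
Step 7 — Real power: P = Re(S) = 0.436 W.
Step 8 — Reactive power: Q = Im(S) = 0.0156 VAR.
Step 9 — Apparent power: |S| = 0.4363 VA.
Step 10 — Power factor: PF = P/|S| = 0.9994 (lagging).

(a) P = 0.436 W  (b) Q = 0.0156 VAR  (c) S = 0.4363 VA  (d) PF = 0.9994 (lagging)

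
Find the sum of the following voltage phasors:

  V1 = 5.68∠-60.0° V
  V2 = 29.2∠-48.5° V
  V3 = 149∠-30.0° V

Step 1 — Convert each phasor to rectangular form:
  V1 = 5.68·(cos(-60.0°) + j·sin(-60.0°)) = 2.84 - j4.919 V
  V2 = 29.2·(cos(-48.5°) + j·sin(-48.5°)) = 19.35 - j21.87 V
  V3 = 149·(cos(-30.0°) + j·sin(-30.0°)) = 129 - j74.5 V
Step 2 — Sum components: V_total = 151.2 - j101.3 V.
Step 3 — Convert to polar: |V_total| = 182 V, ∠V_total = -33.8°.

V_total = 182∠-33.8° V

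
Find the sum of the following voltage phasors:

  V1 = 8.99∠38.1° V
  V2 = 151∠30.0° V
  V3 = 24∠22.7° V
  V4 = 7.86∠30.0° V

Step 1 — Convert each phasor to rectangular form:
  V1 = 8.99·(cos(38.1°) + j·sin(38.1°)) = 7.075 + j5.547 V
  V2 = 151·(cos(30.0°) + j·sin(30.0°)) = 130.8 + j75.5 V
  V3 = 24·(cos(22.7°) + j·sin(22.7°)) = 22.14 + j9.262 V
  V4 = 7.86·(cos(30.0°) + j·sin(30.0°)) = 6.807 + j3.93 V
Step 2 — Sum components: V_total = 166.8 + j94.24 V.
Step 3 — Convert to polar: |V_total| = 191.6 V, ∠V_total = 29.5°.

V_total = 191.6∠29.5° V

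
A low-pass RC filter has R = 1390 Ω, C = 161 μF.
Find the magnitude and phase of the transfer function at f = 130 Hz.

Step 1 — Angular frequency: ω = 2π·130 = 816.8 rad/s.
Step 2 — Transfer function: H(jω) = 1/(1 + jωRC).
Step 3 — Denominator: 1 + jωRC = 1 + j·816.8·1390·0.000161 = 1 + j182.8.
Step 4 — H = 2.993e-05 - j0.00547.
Step 5 — Magnitude: |H| = 0.005471 (-45.2 dB); phase: φ = -89.7°.

|H| = 0.005471 (-45.2 dB), φ = -89.7°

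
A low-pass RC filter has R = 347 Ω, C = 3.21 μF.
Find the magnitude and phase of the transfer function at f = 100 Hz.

Step 1 — Angular frequency: ω = 2π·100 = 628.3 rad/s.
Step 2 — Transfer function: H(jω) = 1/(1 + jωRC).
Step 3 — Denominator: 1 + jωRC = 1 + j·628.3·347·3.21e-06 = 1 + j0.6999.
Step 4 — H = 0.6712 - j0.4698.
Step 5 — Magnitude: |H| = 0.8193 (-1.7 dB); phase: φ = -35.0°.

|H| = 0.8193 (-1.7 dB), φ = -35.0°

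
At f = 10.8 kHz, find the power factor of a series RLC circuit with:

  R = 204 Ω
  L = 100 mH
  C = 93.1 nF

Step 1 — Angular frequency: ω = 2π·f = 2π·1.08e+04 = 6.786e+04 rad/s.
Step 2 — Component impedances:
  R: Z = R = 204 Ω
  L: Z = jωL = j·6.786e+04·0.1 = 0 + j6786 Ω
  C: Z = 1/(jωC) = -j/(ω·C) = 0 - j158.3 Ω
Step 3 — Series combination: Z_total = R + L + C = 204 + j6628 Ω = 6631∠88.2° Ω.
Step 4 — Power factor: PF = cos(φ) = Re(Z)/|Z| = 204/6630.7 = 0.03077.
Step 5 — Type: Im(Z) = 6628 ⇒ lagging (phase φ = 88.2°).

PF = 0.03077 (lagging, φ = 88.2°)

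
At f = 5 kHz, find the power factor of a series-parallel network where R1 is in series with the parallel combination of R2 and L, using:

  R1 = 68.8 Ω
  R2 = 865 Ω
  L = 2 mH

Step 1 — Angular frequency: ω = 2π·f = 2π·5000 = 3.142e+04 rad/s.
Step 2 — Component impedances:
  R1: Z = R = 68.8 Ω
  R2: Z = R = 865 Ω
  L: Z = jωL = j·3.142e+04·0.002 = 0 + j62.83 Ω
Step 3 — Parallel branch: R2 || L = 1/(1/R2 + 1/L) = 4.54 + j62.5 Ω.
Step 4 — Series with R1: Z_total = R1 + (R2 || L) = 73.34 + j62.5 Ω = 96.36∠40.4° Ω.
Step 5 — Power factor: PF = cos(φ) = Re(Z)/|Z| = 73.34/96.36 = 0.7611.
Step 6 — Type: Im(Z) = 62.5 ⇒ lagging (phase φ = 40.4°).

PF = 0.7611 (lagging, φ = 40.4°)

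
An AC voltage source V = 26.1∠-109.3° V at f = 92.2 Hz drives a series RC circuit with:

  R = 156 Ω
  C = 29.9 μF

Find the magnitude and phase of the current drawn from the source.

Step 1 — Angular frequency: ω = 2π·f = 2π·92.2 = 579.3 rad/s.
Step 2 — Component impedances:
  R: Z = R = 156 Ω
  C: Z = 1/(jωC) = -j/(ω·C) = 0 - j57.73 Ω
Step 3 — Series combination: Z_total = R + C = 156 - j57.73 Ω = 166.3∠-20.3° Ω.
Step 4 — Source phasor: V = 26.1∠-109.3° V = -8.626 - j24.63 V.
Step 5 — Ohm's law: I = V / Z_total = (-8.626 - j24.63) / (156 - j57.73) = 0.002761 - j0.1569 A.
Step 6 — Convert to polar: |I| = 0.1569 A, ∠I = -89.0°.

I = 0.1569∠-89.0° A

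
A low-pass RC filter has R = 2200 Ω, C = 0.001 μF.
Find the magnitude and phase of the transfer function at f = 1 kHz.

Step 1 — Angular frequency: ω = 2π·1000 = 6283 rad/s.
Step 2 — Transfer function: H(jω) = 1/(1 + jωRC).
Step 3 — Denominator: 1 + jωRC = 1 + j·6283·2200·1e-09 = 1 + j0.01382.
Step 4 — H = 0.9998 - j0.01382.
Step 5 — Magnitude: |H| = 0.9999 (-0.0 dB); phase: φ = -0.8°.

|H| = 0.9999 (-0.0 dB), φ = -0.8°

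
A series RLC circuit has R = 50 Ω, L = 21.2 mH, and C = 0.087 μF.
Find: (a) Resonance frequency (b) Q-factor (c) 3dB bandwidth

Step 1 — Resonance: ω₀ = 1/√(LC) = 1/√(0.0212·8.7e-08) = 2.328e+04 rad/s.
Step 2 — f₀ = ω₀/(2π) = 3706 Hz.
Step 3 — Series Q: Q = ω₀L/R = 2.328e+04·0.0212/50 = 9.873.
Step 4 — Bandwidth: Δω = ω₀/Q = 2358 rad/s; BW = Δω/(2π) = 375.4 Hz.

(a) f₀ = 3706 Hz  (b) Q = 9.873  (c) BW = 375.4 Hz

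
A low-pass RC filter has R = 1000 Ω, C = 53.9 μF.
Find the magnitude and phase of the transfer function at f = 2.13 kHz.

Step 1 — Angular frequency: ω = 2π·2130 = 1.338e+04 rad/s.
Step 2 — Transfer function: H(jω) = 1/(1 + jωRC).
Step 3 — Denominator: 1 + jωRC = 1 + j·1.338e+04·1000·5.39e-05 = 1 + j721.4.
Step 4 — H = 1.922e-06 - j0.001386.
Step 5 — Magnitude: |H| = 0.001386 (-57.2 dB); phase: φ = -89.9°.

|H| = 0.001386 (-57.2 dB), φ = -89.9°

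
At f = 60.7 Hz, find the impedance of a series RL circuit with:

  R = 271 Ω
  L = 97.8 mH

Step 1 — Angular frequency: ω = 2π·f = 2π·60.7 = 381.4 rad/s.
Step 2 — Component impedances:
  R: Z = R = 271 Ω
  L: Z = jωL = j·381.4·0.0978 = 0 + j37.3 Ω
Step 3 — Series combination: Z_total = R + L = 271 + j37.3 Ω = 273.6∠7.8° Ω.

Z = 271 + j37.3 Ω = 273.6∠7.8° Ω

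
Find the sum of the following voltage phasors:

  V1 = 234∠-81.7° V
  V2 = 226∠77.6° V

Step 1 — Convert each phasor to rectangular form:
  V1 = 234·(cos(-81.7°) + j·sin(-81.7°)) = 33.78 - j231.5 V
  V2 = 226·(cos(77.6°) + j·sin(77.6°)) = 48.53 + j220.7 V
Step 2 — Sum components: V_total = 82.31 - j10.82 V.
Step 3 — Convert to polar: |V_total| = 83.02 V, ∠V_total = -7.5°.

V_total = 83.02∠-7.5° V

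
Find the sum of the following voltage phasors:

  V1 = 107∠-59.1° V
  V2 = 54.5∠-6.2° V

Step 1 — Convert each phasor to rectangular form:
  V1 = 107·(cos(-59.1°) + j·sin(-59.1°)) = 54.95 - j91.81 V
  V2 = 54.5·(cos(-6.2°) + j·sin(-6.2°)) = 54.18 - j5.886 V
Step 2 — Sum components: V_total = 109.1 - j97.7 V.
Step 3 — Convert to polar: |V_total| = 146.5 V, ∠V_total = -41.8°.

V_total = 146.5∠-41.8° V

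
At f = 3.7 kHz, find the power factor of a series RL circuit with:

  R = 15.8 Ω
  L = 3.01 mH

Step 1 — Angular frequency: ω = 2π·f = 2π·3700 = 2.325e+04 rad/s.
Step 2 — Component impedances:
  R: Z = R = 15.8 Ω
  L: Z = jωL = j·2.325e+04·0.00301 = 0 + j69.98 Ω
Step 3 — Series combination: Z_total = R + L = 15.8 + j69.98 Ω = 71.74∠77.3° Ω.
Step 4 — Power factor: PF = cos(φ) = Re(Z)/|Z| = 15.8/71.74 = 0.2202.
Step 5 — Type: Im(Z) = 69.98 ⇒ lagging (phase φ = 77.3°).

PF = 0.2202 (lagging, φ = 77.3°)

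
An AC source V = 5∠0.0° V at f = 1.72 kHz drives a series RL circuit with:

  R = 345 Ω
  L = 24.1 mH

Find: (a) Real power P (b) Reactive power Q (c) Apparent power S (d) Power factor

Step 1 — Angular frequency: ω = 2π·f = 2π·1720 = 1.081e+04 rad/s.
Step 2 — Component impedances:
  R: Z = R = 345 Ω
  L: Z = jωL = j·1.081e+04·0.0241 = 0 + j260.5 Ω
Step 3 — Series combination: Z_total = R + L = 345 + j260.5 Ω = 432.3∠37.1° Ω.
Step 4 — Source phasor: V = 5∠0.0° V = 5 V.
Step 5 — Current: I = V / Z = 0.009232 - j0.006969 A = 0.01157∠-37.1° A.
Step 6 — Complex power: S = V·I* = 0.04616 + j0.03485 VA.
Step 7 — Real power: P = Re(S) = 0.04616 W.
Step 8 — Reactive power: Q = Im(S) = 0.03485 VAR.
Step 9 — Apparent power: |S| = 0.05783 VA.
Step 10 — Power factor: PF = P/|S| = 0.7981 (lagging).

(a) P = 0.04616 W  (b) Q = 0.03485 VAR  (c) S = 0.05783 VA  (d) PF = 0.7981 (lagging)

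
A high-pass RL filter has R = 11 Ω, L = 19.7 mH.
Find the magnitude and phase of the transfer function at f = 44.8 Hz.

Step 1 — Angular frequency: ω = 2π·44.8 = 281.5 rad/s.
Step 2 — Transfer function: H(jω) = jωL/(R + jωL).
Step 3 — Numerator jωL = j·5.545; denominator R + jωL = 11 + j5.545.
Step 4 — H = 0.2026 + j0.402.
Step 5 — Magnitude: |H| = 0.4502 (-6.9 dB); phase: φ = 63.2°.

|H| = 0.4502 (-6.9 dB), φ = 63.2°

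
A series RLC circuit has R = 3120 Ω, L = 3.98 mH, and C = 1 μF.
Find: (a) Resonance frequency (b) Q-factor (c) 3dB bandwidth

Step 1 — Resonance: ω₀ = 1/√(LC) = 1/√(0.00398·1e-06) = 1.585e+04 rad/s.
Step 2 — f₀ = ω₀/(2π) = 2523 Hz.
Step 3 — Series Q: Q = ω₀L/R = 1.585e+04·0.00398/3120 = 0.02022.
Step 4 — Bandwidth: Δω = ω₀/Q = 7.839e+05 rad/s; BW = Δω/(2π) = 1.248e+05 Hz.

(a) f₀ = 2523 Hz  (b) Q = 0.02022  (c) BW = 1.248e+05 Hz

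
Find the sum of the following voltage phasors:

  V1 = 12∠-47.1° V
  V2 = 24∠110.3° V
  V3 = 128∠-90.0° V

Step 1 — Convert each phasor to rectangular form:
  V1 = 12·(cos(-47.1°) + j·sin(-47.1°)) = 8.169 - j8.791 V
  V2 = 24·(cos(110.3°) + j·sin(110.3°)) = -8.326 + j22.51 V
  V3 = 128·(cos(-90.0°) + j·sin(-90.0°)) = 0 - j128 V
Step 2 — Sum components: V_total = -0.1578 - j114.3 V.
Step 3 — Convert to polar: |V_total| = 114.3 V, ∠V_total = -90.1°.

V_total = 114.3∠-90.1° V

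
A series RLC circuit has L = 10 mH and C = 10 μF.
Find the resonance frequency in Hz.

Step 1 — Resonance condition Im(Z)=0 gives ω₀ = 1/√(LC).
Step 2 — ω₀ = 1/√(0.01·1e-05) = 3162 rad/s.
Step 3 — f₀ = ω₀/(2π) = 503.3 Hz.

f₀ = 503.3 Hz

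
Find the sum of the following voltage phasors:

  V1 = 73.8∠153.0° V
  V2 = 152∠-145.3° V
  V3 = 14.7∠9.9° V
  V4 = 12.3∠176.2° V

Step 1 — Convert each phasor to rectangular form:
  V1 = 73.8·(cos(153.0°) + j·sin(153.0°)) = -65.76 + j33.5 V
  V2 = 152·(cos(-145.3°) + j·sin(-145.3°)) = -125 - j86.53 V
  V3 = 14.7·(cos(9.9°) + j·sin(9.9°)) = 14.48 + j2.527 V
  V4 = 12.3·(cos(176.2°) + j·sin(176.2°)) = -12.27 + j0.8152 V
Step 2 — Sum components: V_total = -188.5 - j49.68 V.
Step 3 — Convert to polar: |V_total| = 195 V, ∠V_total = -165.2°.

V_total = 195∠-165.2° V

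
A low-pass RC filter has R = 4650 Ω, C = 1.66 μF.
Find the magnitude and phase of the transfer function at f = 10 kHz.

Step 1 — Angular frequency: ω = 2π·1e+04 = 6.283e+04 rad/s.
Step 2 — Transfer function: H(jω) = 1/(1 + jωRC).
Step 3 — Denominator: 1 + jωRC = 1 + j·6.283e+04·4650·1.66e-06 = 1 + j485.
Step 4 — H = 4.251e-06 - j0.002062.
Step 5 — Magnitude: |H| = 0.002062 (-53.7 dB); phase: φ = -89.9°.

|H| = 0.002062 (-53.7 dB), φ = -89.9°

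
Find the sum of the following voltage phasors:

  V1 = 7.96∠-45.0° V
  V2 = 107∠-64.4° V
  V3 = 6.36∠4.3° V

Step 1 — Convert each phasor to rectangular form:
  V1 = 7.96·(cos(-45.0°) + j·sin(-45.0°)) = 5.629 - j5.629 V
  V2 = 107·(cos(-64.4°) + j·sin(-64.4°)) = 46.23 - j96.5 V
  V3 = 6.36·(cos(4.3°) + j·sin(4.3°)) = 6.342 + j0.4769 V
Step 2 — Sum components: V_total = 58.2 - j101.6 V.
Step 3 — Convert to polar: |V_total| = 117.1 V, ∠V_total = -60.2°.

V_total = 117.1∠-60.2° V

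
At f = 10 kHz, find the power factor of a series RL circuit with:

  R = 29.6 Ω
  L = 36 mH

Step 1 — Angular frequency: ω = 2π·f = 2π·1e+04 = 6.283e+04 rad/s.
Step 2 — Component impedances:
  R: Z = R = 29.6 Ω
  L: Z = jωL = j·6.283e+04·0.036 = 0 + j2262 Ω
Step 3 — Series combination: Z_total = R + L = 29.6 + j2262 Ω = 2262∠89.3° Ω.
Step 4 — Power factor: PF = cos(φ) = Re(Z)/|Z| = 29.6/2262.14 = 0.01308.
Step 5 — Type: Im(Z) = 2262 ⇒ lagging (phase φ = 89.3°).

PF = 0.01308 (lagging, φ = 89.3°)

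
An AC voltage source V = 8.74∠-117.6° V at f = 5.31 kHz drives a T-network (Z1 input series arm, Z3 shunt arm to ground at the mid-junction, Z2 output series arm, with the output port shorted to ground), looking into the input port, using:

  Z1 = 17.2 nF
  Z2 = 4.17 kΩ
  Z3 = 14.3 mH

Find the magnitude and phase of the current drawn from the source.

Step 1 — Angular frequency: ω = 2π·f = 2π·5310 = 3.336e+04 rad/s.
Step 2 — Component impedances:
  Z1: Z = 1/(jωC) = -j/(ω·C) = 0 - j1743 Ω
  Z2: Z = R = 4170 Ω
  Z3: Z = jωL = j·3.336e+04·0.0143 = 0 + j477.1 Ω
Step 3 — With the output port shorted to ground, the output series arm Z2 runs from the junction to ground; the shunt arm Z3 also runs from the junction to ground. They appear in parallel: Z3 || Z2 = 53.88 + j470.9 Ω.
Step 4 — Series with input arm Z1: Z_in = Z1 + (Z3 || Z2) = 53.88 - j1272 Ω = 1273∠-87.6° Ω.
Step 5 — Source phasor: V = 8.74∠-117.6° V = -4.049 - j7.745 V.
Step 6 — Ohm's law: I = V / Z_total = (-4.049 - j7.745) / (53.88 - j1272) = 0.005945 - j0.003436 A.
Step 7 — Convert to polar: |I| = 0.006867 A, ∠I = -30.0°.

I = 0.006867∠-30.0° A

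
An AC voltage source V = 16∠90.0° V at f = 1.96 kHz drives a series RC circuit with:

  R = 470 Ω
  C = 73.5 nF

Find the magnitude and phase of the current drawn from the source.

Step 1 — Angular frequency: ω = 2π·f = 2π·1960 = 1.232e+04 rad/s.
Step 2 — Component impedances:
  R: Z = R = 470 Ω
  C: Z = 1/(jωC) = -j/(ω·C) = 0 - j1105 Ω
Step 3 — Series combination: Z_total = R + C = 470 - j1105 Ω = 1201∠-67.0° Ω.
Step 4 — Source phasor: V = 16∠90.0° V = 0 + j16 V.
Step 5 — Ohm's law: I = V / Z_total = (0 + j16) / (470 - j1105) = -0.01226 + j0.005217 A.
Step 6 — Convert to polar: |I| = 0.01333 A, ∠I = 157.0°.

I = 0.01333∠157.0° A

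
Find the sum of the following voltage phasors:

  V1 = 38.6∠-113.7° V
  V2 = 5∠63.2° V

Step 1 — Convert each phasor to rectangular form:
  V1 = 38.6·(cos(-113.7°) + j·sin(-113.7°)) = -15.52 - j35.34 V
  V2 = 5·(cos(63.2°) + j·sin(63.2°)) = 2.254 + j4.463 V
Step 2 — Sum components: V_total = -13.26 - j30.88 V.
Step 3 — Convert to polar: |V_total| = 33.61 V, ∠V_total = -113.2°.

V_total = 33.61∠-113.2° V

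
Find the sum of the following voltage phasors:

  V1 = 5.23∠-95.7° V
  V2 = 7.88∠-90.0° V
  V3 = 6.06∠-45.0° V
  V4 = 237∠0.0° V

Step 1 — Convert each phasor to rectangular form:
  V1 = 5.23·(cos(-95.7°) + j·sin(-95.7°)) = -0.5194 - j5.204 V
  V2 = 7.88·(cos(-90.0°) + j·sin(-90.0°)) = 0 - j7.88 V
  V3 = 6.06·(cos(-45.0°) + j·sin(-45.0°)) = 4.285 - j4.285 V
  V4 = 237·(cos(0.0°) + j·sin(0.0°)) = 237 V
Step 2 — Sum components: V_total = 240.8 - j17.37 V.
Step 3 — Convert to polar: |V_total| = 241.4 V, ∠V_total = -4.1°.

V_total = 241.4∠-4.1° V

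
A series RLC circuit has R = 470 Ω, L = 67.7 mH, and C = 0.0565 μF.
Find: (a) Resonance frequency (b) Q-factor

Step 1 — Resonance condition Im(Z)=0 gives ω₀ = 1/√(LC).
Step 2 — ω₀ = 1/√(0.0677·5.65e-08) = 1.617e+04 rad/s.
Step 3 — f₀ = ω₀/(2π) = 2573 Hz.
Step 4 — Series Q: Q = ω₀L/R = 1.617e+04·0.0677/470 = 2.329.

(a) f₀ = 2573 Hz  (b) Q = 2.329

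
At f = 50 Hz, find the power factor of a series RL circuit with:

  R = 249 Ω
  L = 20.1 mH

Step 1 — Angular frequency: ω = 2π·f = 2π·50 = 314.2 rad/s.
Step 2 — Component impedances:
  R: Z = R = 249 Ω
  L: Z = jωL = j·314.2·0.0201 = 0 + j6.315 Ω
Step 3 — Series combination: Z_total = R + L = 249 + j6.315 Ω = 249.1∠1.5° Ω.
Step 4 — Power factor: PF = cos(φ) = Re(Z)/|Z| = 249/249.08 = 0.9997.
Step 5 — Type: Im(Z) = 6.315 ⇒ lagging (phase φ = 1.5°).

PF = 0.9997 (lagging, φ = 1.5°)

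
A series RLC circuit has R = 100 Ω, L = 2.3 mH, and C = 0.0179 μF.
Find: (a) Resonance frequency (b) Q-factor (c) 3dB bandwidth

Step 1 — Resonance condition Im(Z)=0 gives ω₀ = 1/√(LC).
Step 2 — ω₀ = 1/√(0.0023·1.79e-08) = 1.559e+05 rad/s.
Step 3 — f₀ = ω₀/(2π) = 2.48e+04 Hz.
Step 4 — Series Q: Q = ω₀L/R = 1.559e+05·0.0023/100 = 3.585.
Step 5 — 3dB bandwidth: Δω = ω₀/Q = 4.348e+04 rad/s; BW = Δω/(2π) = 6920 Hz.

(a) f₀ = 2.48e+04 Hz  (b) Q = 3.585  (c) BW = 6920 Hz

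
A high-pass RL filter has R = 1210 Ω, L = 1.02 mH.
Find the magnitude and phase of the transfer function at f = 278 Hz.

Step 1 — Angular frequency: ω = 2π·278 = 1747 rad/s.
Step 2 — Transfer function: H(jω) = jωL/(R + jωL).
Step 3 — Numerator jωL = j·1.782; denominator R + jωL = 1210 + j1.782.
Step 4 — H = 2.168e-06 + j0.001472.
Step 5 — Magnitude: |H| = 0.001472 (-56.6 dB); phase: φ = 89.9°.

|H| = 0.001472 (-56.6 dB), φ = 89.9°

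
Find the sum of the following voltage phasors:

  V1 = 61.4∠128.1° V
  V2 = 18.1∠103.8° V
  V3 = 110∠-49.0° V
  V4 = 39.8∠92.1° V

Step 1 — Convert each phasor to rectangular form:
  V1 = 61.4·(cos(128.1°) + j·sin(128.1°)) = -37.89 + j48.32 V
  V2 = 18.1·(cos(103.8°) + j·sin(103.8°)) = -4.317 + j17.58 V
  V3 = 110·(cos(-49.0°) + j·sin(-49.0°)) = 72.17 - j83.02 V
  V4 = 39.8·(cos(92.1°) + j·sin(92.1°)) = -1.458 + j39.77 V
Step 2 — Sum components: V_total = 28.5 + j22.65 V.
Step 3 — Convert to polar: |V_total| = 36.41 V, ∠V_total = 38.5°.

V_total = 36.41∠38.5° V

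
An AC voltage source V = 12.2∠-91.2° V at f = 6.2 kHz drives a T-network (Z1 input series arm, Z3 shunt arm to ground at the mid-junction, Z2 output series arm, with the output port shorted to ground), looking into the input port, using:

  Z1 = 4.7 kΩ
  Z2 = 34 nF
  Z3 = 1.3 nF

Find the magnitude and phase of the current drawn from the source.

Step 1 — Angular frequency: ω = 2π·f = 2π·6200 = 3.896e+04 rad/s.
Step 2 — Component impedances:
  Z1: Z = R = 4700 Ω
  Z2: Z = 1/(jωC) = -j/(ω·C) = 0 - j755 Ω
  Z3: Z = 1/(jωC) = -j/(ω·C) = 0 - j1.975e+04 Ω
Step 3 — With the output port shorted to ground, the output series arm Z2 runs from the junction to ground; the shunt arm Z3 also runs from the junction to ground. They appear in parallel: Z3 || Z2 = 0 - j727.2 Ω.
Step 4 — Series with input arm Z1: Z_in = Z1 + (Z3 || Z2) = 4700 - j727.2 Ω = 4756∠-8.8° Ω.
Step 5 — Source phasor: V = 12.2∠-91.2° V = -0.2555 - j12.2 V.
Step 6 — Ohm's law: I = V / Z_total = (-0.2555 - j12.2) / (4700 - j727.2) = 0.0003391 - j0.002543 A.
Step 7 — Convert to polar: |I| = 0.002565 A, ∠I = -82.4°.

I = 0.002565∠-82.4° A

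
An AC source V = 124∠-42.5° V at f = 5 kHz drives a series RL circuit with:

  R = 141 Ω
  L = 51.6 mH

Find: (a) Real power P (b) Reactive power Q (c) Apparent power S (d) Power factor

Step 1 — Angular frequency: ω = 2π·f = 2π·5000 = 3.142e+04 rad/s.
Step 2 — Component impedances:
  R: Z = R = 141 Ω
  L: Z = jωL = j·3.142e+04·0.0516 = 0 + j1621 Ω
Step 3 — Series combination: Z_total = R + L = 141 + j1621 Ω = 1627∠85.0° Ω.
Step 4 — Source phasor: V = 124∠-42.5° V = 91.42 - j83.77 V.
Step 5 — Current: I = V / Z = -0.04642 - j0.06043 A = 0.07621∠-127.5° A.
Step 6 — Complex power: S = V·I* = 0.8188 + j9.414 VA.
Step 7 — Real power: P = Re(S) = 0.8188 W.
Step 8 — Reactive power: Q = Im(S) = 9.414 VAR.
Step 9 — Apparent power: |S| = 9.449 VA.
Step 10 — Power factor: PF = P/|S| = 0.08665 (lagging).

(a) P = 0.8188 W  (b) Q = 9.414 VAR  (c) S = 9.449 VA  (d) PF = 0.08665 (lagging)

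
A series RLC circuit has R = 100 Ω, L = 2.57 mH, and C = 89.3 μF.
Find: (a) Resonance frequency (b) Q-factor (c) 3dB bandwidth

Step 1 — Resonance: ω₀ = 1/√(LC) = 1/√(0.00257·8.93e-05) = 2087 rad/s.
Step 2 — f₀ = ω₀/(2π) = 332.2 Hz.
Step 3 — Series Q: Q = ω₀L/R = 2087·0.00257/100 = 0.05365.
Step 4 — Bandwidth: Δω = ω₀/Q = 3.891e+04 rad/s; BW = Δω/(2π) = 6193 Hz.

(a) f₀ = 332.2 Hz  (b) Q = 0.05365  (c) BW = 6193 Hz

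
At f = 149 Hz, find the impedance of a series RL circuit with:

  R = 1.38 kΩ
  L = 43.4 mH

Step 1 — Angular frequency: ω = 2π·f = 2π·149 = 936.2 rad/s.
Step 2 — Component impedances:
  R: Z = R = 1380 Ω
  L: Z = jωL = j·936.2·0.0434 = 0 + j40.63 Ω
Step 3 — Series combination: Z_total = R + L = 1380 + j40.63 Ω = 1381∠1.7° Ω.

Z = 1380 + j40.63 Ω = 1381∠1.7° Ω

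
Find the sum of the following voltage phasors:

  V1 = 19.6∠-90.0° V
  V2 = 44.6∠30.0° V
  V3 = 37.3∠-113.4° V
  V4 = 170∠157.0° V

Step 1 — Convert each phasor to rectangular form:
  V1 = 19.6·(cos(-90.0°) + j·sin(-90.0°)) = 0 - j19.6 V
  V2 = 44.6·(cos(30.0°) + j·sin(30.0°)) = 38.62 + j22.3 V
  V3 = 37.3·(cos(-113.4°) + j·sin(-113.4°)) = -14.81 - j34.23 V
  V4 = 170·(cos(157.0°) + j·sin(157.0°)) = -156.5 + j66.42 V
Step 2 — Sum components: V_total = -132.7 + j34.89 V.
Step 3 — Convert to polar: |V_total| = 137.2 V, ∠V_total = 165.3°.

V_total = 137.2∠165.3° V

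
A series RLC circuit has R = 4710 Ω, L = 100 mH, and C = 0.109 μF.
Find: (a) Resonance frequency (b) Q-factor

Step 1 — Resonance condition Im(Z)=0 gives ω₀ = 1/√(LC).
Step 2 — ω₀ = 1/√(0.1·1.09e-07) = 9578 rad/s.
Step 3 — f₀ = ω₀/(2π) = 1524 Hz.
Step 4 — Series Q: Q = ω₀L/R = 9578·0.1/4710 = 0.2034.

(a) f₀ = 1524 Hz  (b) Q = 0.2034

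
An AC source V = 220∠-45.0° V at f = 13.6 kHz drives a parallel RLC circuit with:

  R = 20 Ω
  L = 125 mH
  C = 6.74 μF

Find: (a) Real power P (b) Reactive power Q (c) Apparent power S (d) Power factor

Step 1 — Angular frequency: ω = 2π·f = 2π·1.36e+04 = 8.545e+04 rad/s.
Step 2 — Component impedances:
  R: Z = R = 20 Ω
  L: Z = jωL = j·8.545e+04·0.125 = 0 + j1.068e+04 Ω
  C: Z = 1/(jωC) = -j/(ω·C) = 0 - j1.736 Ω
Step 3 — Parallel combination: 1/Z_total = 1/R + 1/L + 1/C; Z_total = 0.1497 - j1.724 Ω = 1.73∠-85.0° Ω.
Step 4 — Source phasor: V = 220∠-45.0° V = 155.6 - j155.6 V.
Step 5 — Current: I = V / Z = 97.36 + j81.8 A = 127.2∠40.0° A.
Step 6 — Complex power: S = V·I* = 2420 - j2.787e+04 VA.
Step 7 — Real power: P = Re(S) = 2420 W.
Step 8 — Reactive power: Q = Im(S) = -2.787e+04 VAR.
Step 9 — Apparent power: |S| = 2.798e+04 VA.
Step 10 — Power factor: PF = P/|S| = 0.0865 (leading).

(a) P = 2420 W  (b) Q = -2.787e+04 VAR  (c) S = 2.798e+04 VA  (d) PF = 0.0865 (leading)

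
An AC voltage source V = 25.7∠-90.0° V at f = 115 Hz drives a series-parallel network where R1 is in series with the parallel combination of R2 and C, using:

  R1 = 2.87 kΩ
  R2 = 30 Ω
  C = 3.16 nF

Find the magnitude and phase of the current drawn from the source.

Step 1 — Angular frequency: ω = 2π·f = 2π·115 = 722.6 rad/s.
Step 2 — Component impedances:
  R1: Z = R = 2870 Ω
  R2: Z = R = 30 Ω
  C: Z = 1/(jωC) = -j/(ω·C) = 0 - j4.38e+05 Ω
Step 3 — Parallel branch: R2 || C = 1/(1/R2 + 1/C) = 30 - j0.002055 Ω.
Step 4 — Series with R1: Z_total = R1 + (R2 || C) = 2900 - j0.002055 Ω = 2900∠-0.0° Ω.
Step 5 — Source phasor: V = 25.7∠-90.0° V = 0 - j25.7 V.
Step 6 — Ohm's law: I = V / Z_total = (0 - j25.7) / (2900 - j0.002055) = 6.28e-09 - j0.008862 A.
Step 7 — Convert to polar: |I| = 0.008862 A, ∠I = -90.0°.

I = 0.008862∠-90.0° A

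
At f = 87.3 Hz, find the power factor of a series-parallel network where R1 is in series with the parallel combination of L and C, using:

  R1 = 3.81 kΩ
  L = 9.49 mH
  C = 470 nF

Step 1 — Angular frequency: ω = 2π·f = 2π·87.3 = 548.5 rad/s.
Step 2 — Component impedances:
  R1: Z = R = 3810 Ω
  L: Z = jωL = j·548.5·0.00949 = 0 + j5.205 Ω
  C: Z = 1/(jωC) = -j/(ω·C) = 0 - j3879 Ω
Step 3 — Parallel branch: L || C = 1/(1/L + 1/C) = 0 + j5.212 Ω.
Step 4 — Series with R1: Z_total = R1 + (L || C) = 3810 + j5.212 Ω = 3810∠0.1° Ω.
Step 5 — Power factor: PF = cos(φ) = Re(Z)/|Z| = 3810/3810 = 1.
Step 6 — Type: Im(Z) = 5.212 ⇒ lagging (phase φ = 0.1°).

PF = 1 (lagging, φ = 0.1°)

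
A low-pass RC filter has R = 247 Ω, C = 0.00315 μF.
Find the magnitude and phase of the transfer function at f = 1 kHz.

Step 1 — Angular frequency: ω = 2π·1000 = 6283 rad/s.
Step 2 — Transfer function: H(jω) = 1/(1 + jωRC).
Step 3 — Denominator: 1 + jωRC = 1 + j·6283·247·3.15e-09 = 1 + j0.004889.
Step 4 — H = 1 - j0.004889.
Step 5 — Magnitude: |H| = 1 (-0.0 dB); phase: φ = -0.3°.

|H| = 1 (-0.0 dB), φ = -0.3°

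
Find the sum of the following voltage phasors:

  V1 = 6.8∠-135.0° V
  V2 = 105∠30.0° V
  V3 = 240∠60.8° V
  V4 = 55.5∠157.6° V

Step 1 — Convert each phasor to rectangular form:
  V1 = 6.8·(cos(-135.0°) + j·sin(-135.0°)) = -4.808 - j4.808 V
  V2 = 105·(cos(30.0°) + j·sin(30.0°)) = 90.93 + j52.5 V
  V3 = 240·(cos(60.8°) + j·sin(60.8°)) = 117.1 + j209.5 V
  V4 = 55.5·(cos(157.6°) + j·sin(157.6°)) = -51.31 + j21.15 V
Step 2 — Sum components: V_total = 151.9 + j278.3 V.
Step 3 — Convert to polar: |V_total| = 317.1 V, ∠V_total = 61.4°.

V_total = 317.1∠61.4° V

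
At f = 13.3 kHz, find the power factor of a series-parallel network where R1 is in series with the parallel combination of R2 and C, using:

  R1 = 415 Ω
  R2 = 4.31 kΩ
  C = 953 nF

Step 1 — Angular frequency: ω = 2π·f = 2π·1.33e+04 = 8.357e+04 rad/s.
Step 2 — Component impedances:
  R1: Z = R = 415 Ω
  R2: Z = R = 4310 Ω
  C: Z = 1/(jωC) = -j/(ω·C) = 0 - j12.56 Ω
Step 3 — Parallel branch: R2 || C = 1/(1/R2 + 1/C) = 0.03658 - j12.56 Ω.
Step 4 — Series with R1: Z_total = R1 + (R2 || C) = 415 - j12.56 Ω = 415.2∠-1.7° Ω.
Step 5 — Power factor: PF = cos(φ) = Re(Z)/|Z| = 415/415.2 = 0.9995.
Step 6 — Type: Im(Z) = -12.56 ⇒ leading (phase φ = -1.7°).

PF = 0.9995 (leading, φ = -1.7°)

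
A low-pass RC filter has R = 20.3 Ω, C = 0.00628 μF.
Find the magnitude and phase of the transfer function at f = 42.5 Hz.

Step 1 — Angular frequency: ω = 2π·42.5 = 267 rad/s.
Step 2 — Transfer function: H(jω) = 1/(1 + jωRC).
Step 3 — Denominator: 1 + jωRC = 1 + j·267·20.3·6.28e-09 = 1 + j3.404e-05.
Step 4 — H = 1 - j3.404e-05.
Step 5 — Magnitude: |H| = 1 (-0.0 dB); phase: φ = -0.0°.

|H| = 1 (-0.0 dB), φ = -0.0°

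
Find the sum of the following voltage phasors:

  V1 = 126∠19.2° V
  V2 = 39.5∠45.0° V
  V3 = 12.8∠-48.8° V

Step 1 — Convert each phasor to rectangular form:
  V1 = 126·(cos(19.2°) + j·sin(19.2°)) = 119 + j41.44 V
  V2 = 39.5·(cos(45.0°) + j·sin(45.0°)) = 27.93 + j27.93 V
  V3 = 12.8·(cos(-48.8°) + j·sin(-48.8°)) = 8.431 - j9.631 V
Step 2 — Sum components: V_total = 155.4 + j59.74 V.
Step 3 — Convert to polar: |V_total| = 166.4 V, ∠V_total = 21.0°.

V_total = 166.4∠21.0° V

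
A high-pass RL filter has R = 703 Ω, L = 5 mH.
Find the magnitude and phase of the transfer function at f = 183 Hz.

Step 1 — Angular frequency: ω = 2π·183 = 1150 rad/s.
Step 2 — Transfer function: H(jω) = jωL/(R + jωL).
Step 3 — Numerator jωL = j·5.749; denominator R + jωL = 703 + j5.749.
Step 4 — H = 6.687e-05 + j0.008177.
Step 5 — Magnitude: |H| = 0.008178 (-41.7 dB); phase: φ = 89.5°.

|H| = 0.008178 (-41.7 dB), φ = 89.5°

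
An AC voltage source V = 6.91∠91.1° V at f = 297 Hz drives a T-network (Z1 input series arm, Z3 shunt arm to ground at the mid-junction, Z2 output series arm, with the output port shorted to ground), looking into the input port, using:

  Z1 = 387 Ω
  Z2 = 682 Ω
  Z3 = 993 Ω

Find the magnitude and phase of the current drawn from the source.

Step 1 — Angular frequency: ω = 2π·f = 2π·297 = 1866 rad/s.
Step 2 — Component impedances:
  Z1: Z = R = 387 Ω
  Z2: Z = R = 682 Ω
  Z3: Z = R = 993 Ω
Step 3 — With the output port shorted to ground, the output series arm Z2 runs from the junction to ground; the shunt arm Z3 also runs from the junction to ground. They appear in parallel: Z3 || Z2 = 404.3 Ω.
Step 4 — Series with input arm Z1: Z_in = Z1 + (Z3 || Z2) = 791.3 Ω = 791.3∠0.0° Ω.
Step 5 — Source phasor: V = 6.91∠91.1° V = -0.1327 + j6.909 V.
Step 6 — Ohm's law: I = V / Z_total = (-0.1327 + j6.909) / (791.3) = -0.0001676 + j0.008731 A.
Step 7 — Convert to polar: |I| = 0.008732 A, ∠I = 91.1°.

I = 0.008732∠91.1° A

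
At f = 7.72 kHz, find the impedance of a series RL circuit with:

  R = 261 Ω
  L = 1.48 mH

Step 1 — Angular frequency: ω = 2π·f = 2π·7720 = 4.851e+04 rad/s.
Step 2 — Component impedances:
  R: Z = R = 261 Ω
  L: Z = jωL = j·4.851e+04·0.00148 = 0 + j71.79 Ω
Step 3 — Series combination: Z_total = R + L = 261 + j71.79 Ω = 270.7∠15.4° Ω.

Z = 261 + j71.79 Ω = 270.7∠15.4° Ω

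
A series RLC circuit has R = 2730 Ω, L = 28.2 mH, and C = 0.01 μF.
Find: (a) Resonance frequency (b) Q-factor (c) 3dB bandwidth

Step 1 — Resonance condition Im(Z)=0 gives ω₀ = 1/√(LC).
Step 2 — ω₀ = 1/√(0.0282·1e-08) = 5.955e+04 rad/s.
Step 3 — f₀ = ω₀/(2π) = 9478 Hz.
Step 4 — Series Q: Q = ω₀L/R = 5.955e+04·0.0282/2730 = 0.6151.
Step 5 — 3dB bandwidth: Δω = ω₀/Q = 9.681e+04 rad/s; BW = Δω/(2π) = 1.541e+04 Hz.

(a) f₀ = 9478 Hz  (b) Q = 0.6151  (c) BW = 1.541e+04 Hz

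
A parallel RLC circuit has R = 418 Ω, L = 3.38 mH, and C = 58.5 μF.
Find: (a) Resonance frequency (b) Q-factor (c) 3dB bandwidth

Step 1 — Resonance: ω₀ = 1/√(LC) = 1/√(0.00338·5.85e-05) = 2249 rad/s.
Step 2 — f₀ = ω₀/(2π) = 357.9 Hz.
Step 3 — Parallel Q: Q = R/(ω₀L) = 418/(2249·0.00338) = 54.99.
Step 4 — Bandwidth: Δω = ω₀/Q = 40.89 rad/s; BW = Δω/(2π) = 6.509 Hz.

(a) f₀ = 357.9 Hz  (b) Q = 54.99  (c) BW = 6.509 Hz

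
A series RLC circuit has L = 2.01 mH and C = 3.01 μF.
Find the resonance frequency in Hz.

Step 1 — Resonance condition Im(Z)=0 gives ω₀ = 1/√(LC).
Step 2 — ω₀ = 1/√(0.00201·3.01e-06) = 1.286e+04 rad/s.
Step 3 — f₀ = ω₀/(2π) = 2046 Hz.

f₀ = 2046 Hz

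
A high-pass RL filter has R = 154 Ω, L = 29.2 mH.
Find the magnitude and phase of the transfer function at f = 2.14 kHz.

Step 1 — Angular frequency: ω = 2π·2140 = 1.345e+04 rad/s.
Step 2 — Transfer function: H(jω) = jωL/(R + jωL).
Step 3 — Numerator jωL = j·392.6; denominator R + jωL = 154 + j392.6.
Step 4 — H = 0.8667 + j0.3399.
Step 5 — Magnitude: |H| = 0.9309 (-0.6 dB); phase: φ = 21.4°.

|H| = 0.9309 (-0.6 dB), φ = 21.4°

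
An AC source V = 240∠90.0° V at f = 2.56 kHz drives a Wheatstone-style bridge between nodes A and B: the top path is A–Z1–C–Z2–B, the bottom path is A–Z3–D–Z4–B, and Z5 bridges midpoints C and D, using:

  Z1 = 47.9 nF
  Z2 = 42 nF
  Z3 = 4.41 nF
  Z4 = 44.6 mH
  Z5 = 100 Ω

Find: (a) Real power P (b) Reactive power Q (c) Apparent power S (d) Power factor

Step 1 — Angular frequency: ω = 2π·f = 2π·2560 = 1.608e+04 rad/s.
Step 2 — Component impedances:
  Z1: Z = 1/(jωC) = -j/(ω·C) = 0 - j1298 Ω
  Z2: Z = 1/(jωC) = -j/(ω·C) = 0 - j1480 Ω
  Z3: Z = 1/(jωC) = -j/(ω·C) = 0 - j1.41e+04 Ω
  Z4: Z = jωL = j·1.608e+04·0.0446 = 0 + j717.4 Ω
  Z5: Z = R = 100 Ω
Step 3 — Bridge requires nodal analysis (the Z5 bridge couples midpoints C and D, so the two paths cannot be reduced to a simple series/parallel combination). Setting node B to ground and injecting 1 A at node A, the 3-node admittance system at A, C, D solves to V_A = Z_AB = 338.1 + j157 Ω = 372.8∠24.9° Ω.
Step 4 — Source phasor: V = 240∠90.0° V = 0 + j240 V.
Step 5 — Current: I = V / Z = 0.2712 + j0.5839 A = 0.6438∠65.1° A.
Step 6 — Complex power: S = V·I* = 140.1 + j65.08 VA.
Step 7 — Real power: P = Re(S) = 140.1 W.
Step 8 — Reactive power: Q = Im(S) = 65.08 VAR.
Step 9 — Apparent power: |S| = 154.5 VA.
Step 10 — Power factor: PF = P/|S| = 0.907 (lagging).

(a) P = 140.1 W  (b) Q = 65.08 VAR  (c) S = 154.5 VA  (d) PF = 0.907 (lagging)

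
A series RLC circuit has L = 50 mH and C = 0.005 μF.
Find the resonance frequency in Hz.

Step 1 — Resonance condition Im(Z)=0 gives ω₀ = 1/√(LC).
Step 2 — ω₀ = 1/√(0.05·5e-09) = 6.325e+04 rad/s.
Step 3 — f₀ = ω₀/(2π) = 1.007e+04 Hz.

f₀ = 1.007e+04 Hz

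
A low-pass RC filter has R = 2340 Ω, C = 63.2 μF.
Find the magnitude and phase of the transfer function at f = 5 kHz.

Step 1 — Angular frequency: ω = 2π·5000 = 3.142e+04 rad/s.
Step 2 — Transfer function: H(jω) = 1/(1 + jωRC).
Step 3 — Denominator: 1 + jωRC = 1 + j·3.142e+04·2340·6.32e-05 = 1 + j4646.
Step 4 — H = 4.633e-08 - j0.0002152.
Step 5 — Magnitude: |H| = 0.0002152 (-73.3 dB); phase: φ = -90.0°.

|H| = 0.0002152 (-73.3 dB), φ = -90.0°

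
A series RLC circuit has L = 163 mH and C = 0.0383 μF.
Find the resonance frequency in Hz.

Step 1 — Resonance condition Im(Z)=0 gives ω₀ = 1/√(LC).
Step 2 — ω₀ = 1/√(0.163·3.83e-08) = 1.266e+04 rad/s.
Step 3 — f₀ = ω₀/(2π) = 2014 Hz.

f₀ = 2014 Hz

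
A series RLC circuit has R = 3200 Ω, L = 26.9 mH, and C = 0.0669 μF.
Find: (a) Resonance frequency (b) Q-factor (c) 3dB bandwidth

Step 1 — Resonance: ω₀ = 1/√(LC) = 1/√(0.0269·6.69e-08) = 2.357e+04 rad/s.
Step 2 — f₀ = ω₀/(2π) = 3752 Hz.
Step 3 — Series Q: Q = ω₀L/R = 2.357e+04·0.0269/3200 = 0.1982.
Step 4 — Bandwidth: Δω = ω₀/Q = 1.19e+05 rad/s; BW = Δω/(2π) = 1.893e+04 Hz.

(a) f₀ = 3752 Hz  (b) Q = 0.1982  (c) BW = 1.893e+04 Hz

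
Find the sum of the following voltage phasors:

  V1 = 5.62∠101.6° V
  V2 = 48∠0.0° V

Step 1 — Convert each phasor to rectangular form:
  V1 = 5.62·(cos(101.6°) + j·sin(101.6°)) = -1.13 + j5.505 V
  V2 = 48·(cos(0.0°) + j·sin(0.0°)) = 48 V
Step 2 — Sum components: V_total = 46.87 + j5.505 V.
Step 3 — Convert to polar: |V_total| = 47.19 V, ∠V_total = 6.7°.

V_total = 47.19∠6.7° V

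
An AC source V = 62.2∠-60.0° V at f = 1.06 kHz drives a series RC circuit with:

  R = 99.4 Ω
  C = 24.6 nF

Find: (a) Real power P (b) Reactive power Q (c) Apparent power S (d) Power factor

Step 1 — Angular frequency: ω = 2π·f = 2π·1060 = 6660 rad/s.
Step 2 — Component impedances:
  R: Z = R = 99.4 Ω
  C: Z = 1/(jωC) = -j/(ω·C) = 0 - j6104 Ω
Step 3 — Series combination: Z_total = R + C = 99.4 - j6104 Ω = 6104∠-89.1° Ω.
Step 4 — Source phasor: V = 62.2∠-60.0° V = 31.1 - j53.87 V.
Step 5 — Current: I = V / Z = 0.008906 + j0.00495 A = 0.01019∠29.1° A.
Step 6 — Complex power: S = V·I* = 0.01032 - j0.6337 VA.
Step 7 — Real power: P = Re(S) = 0.01032 W.
Step 8 — Reactive power: Q = Im(S) = -0.6337 VAR.
Step 9 — Apparent power: |S| = 0.6338 VA.
Step 10 — Power factor: PF = P/|S| = 0.01628 (leading).

(a) P = 0.01032 W  (b) Q = -0.6337 VAR  (c) S = 0.6338 VA  (d) PF = 0.01628 (leading)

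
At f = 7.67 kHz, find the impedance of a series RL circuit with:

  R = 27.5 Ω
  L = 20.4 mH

Step 1 — Angular frequency: ω = 2π·f = 2π·7670 = 4.819e+04 rad/s.
Step 2 — Component impedances:
  R: Z = R = 27.5 Ω
  L: Z = jωL = j·4.819e+04·0.0204 = 0 + j983.1 Ω
Step 3 — Series combination: Z_total = R + L = 27.5 + j983.1 Ω = 983.5∠88.4° Ω.

Z = 27.5 + j983.1 Ω = 983.5∠88.4° Ω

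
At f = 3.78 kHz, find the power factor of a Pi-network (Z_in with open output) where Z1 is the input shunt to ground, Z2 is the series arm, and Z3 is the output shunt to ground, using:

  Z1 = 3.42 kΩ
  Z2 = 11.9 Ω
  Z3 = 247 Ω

Step 1 — Angular frequency: ω = 2π·f = 2π·3780 = 2.375e+04 rad/s.
Step 2 — Component impedances:
  Z1: Z = R = 3420 Ω
  Z2: Z = R = 11.9 Ω
  Z3: Z = R = 247 Ω
Step 3 — With open output, the series arm Z2 and the output shunt Z3 appear in series to ground: Z2 + Z3 = 258.9 Ω.
Step 4 — Parallel with input shunt Z1: Z_in = Z1 || (Z2 + Z3) = 240.7 Ω = 240.7∠0.0° Ω.
Step 5 — Power factor: PF = cos(φ) = Re(Z)/|Z| = 240.7/240.7 = 1.
Step 6 — Type: Im(Z) = 0 ⇒ unity (phase φ = 0.0°).

PF = 1 (unity, φ = 0.0°)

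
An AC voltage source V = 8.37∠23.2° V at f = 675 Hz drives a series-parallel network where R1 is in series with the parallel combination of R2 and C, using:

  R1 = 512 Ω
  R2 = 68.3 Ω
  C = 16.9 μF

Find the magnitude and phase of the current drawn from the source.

Step 1 — Angular frequency: ω = 2π·f = 2π·675 = 4241 rad/s.
Step 2 — Component impedances:
  R1: Z = R = 512 Ω
  R2: Z = R = 68.3 Ω
  C: Z = 1/(jωC) = -j/(ω·C) = 0 - j13.95 Ω
Step 3 — Parallel branch: R2 || C = 1/(1/R2 + 1/C) = 2.736 - j13.39 Ω.
Step 4 — Series with R1: Z_total = R1 + (R2 || C) = 514.7 - j13.39 Ω = 514.9∠-1.5° Ω.
Step 5 — Source phasor: V = 8.37∠23.2° V = 7.693 + j3.297 V.
Step 6 — Ohm's law: I = V / Z_total = (7.693 + j3.297) / (514.7 - j13.39) = 0.01477 + j0.00679 A.
Step 7 — Convert to polar: |I| = 0.01626 A, ∠I = 24.7°.

I = 0.01626∠24.7° A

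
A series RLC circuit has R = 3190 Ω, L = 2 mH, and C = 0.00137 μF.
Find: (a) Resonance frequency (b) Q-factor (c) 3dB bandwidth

Step 1 — Resonance: ω₀ = 1/√(LC) = 1/√(0.002·1.37e-09) = 6.041e+05 rad/s.
Step 2 — f₀ = ω₀/(2π) = 9.615e+04 Hz.
Step 3 — Series Q: Q = ω₀L/R = 6.041e+05·0.002/3190 = 0.3788.
Step 4 — Bandwidth: Δω = ω₀/Q = 1.595e+06 rad/s; BW = Δω/(2π) = 2.539e+05 Hz.

(a) f₀ = 9.615e+04 Hz  (b) Q = 0.3788  (c) BW = 2.539e+05 Hz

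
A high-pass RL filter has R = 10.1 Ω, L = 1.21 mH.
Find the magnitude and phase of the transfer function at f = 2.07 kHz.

Step 1 — Angular frequency: ω = 2π·2070 = 1.301e+04 rad/s.
Step 2 — Transfer function: H(jω) = jωL/(R + jωL).
Step 3 — Numerator jωL = j·15.74; denominator R + jωL = 10.1 + j15.74.
Step 4 — H = 0.7083 + j0.4546.
Step 5 — Magnitude: |H| = 0.8416 (-1.5 dB); phase: φ = 32.7°.

|H| = 0.8416 (-1.5 dB), φ = 32.7°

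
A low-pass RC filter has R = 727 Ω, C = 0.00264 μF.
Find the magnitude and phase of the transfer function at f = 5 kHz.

Step 1 — Angular frequency: ω = 2π·5000 = 3.142e+04 rad/s.
Step 2 — Transfer function: H(jω) = 1/(1 + jωRC).
Step 3 — Denominator: 1 + jωRC = 1 + j·3.142e+04·727·2.64e-09 = 1 + j0.0603.
Step 4 — H = 0.9964 - j0.06008.
Step 5 — Magnitude: |H| = 0.9982 (-0.0 dB); phase: φ = -3.5°.

|H| = 0.9982 (-0.0 dB), φ = -3.5°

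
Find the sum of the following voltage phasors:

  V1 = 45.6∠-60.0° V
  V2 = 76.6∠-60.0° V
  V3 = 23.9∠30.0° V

Step 1 — Convert each phasor to rectangular form:
  V1 = 45.6·(cos(-60.0°) + j·sin(-60.0°)) = 22.8 - j39.49 V
  V2 = 76.6·(cos(-60.0°) + j·sin(-60.0°)) = 38.3 - j66.34 V
  V3 = 23.9·(cos(30.0°) + j·sin(30.0°)) = 20.7 + j11.95 V
Step 2 — Sum components: V_total = 81.8 - j93.88 V.
Step 3 — Convert to polar: |V_total| = 124.5 V, ∠V_total = -48.9°.

V_total = 124.5∠-48.9° V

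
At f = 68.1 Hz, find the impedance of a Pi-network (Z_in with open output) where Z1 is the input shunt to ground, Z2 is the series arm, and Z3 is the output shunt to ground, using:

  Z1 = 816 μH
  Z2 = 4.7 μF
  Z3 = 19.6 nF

Step 1 — Angular frequency: ω = 2π·f = 2π·68.1 = 427.9 rad/s.
Step 2 — Component impedances:
  Z1: Z = jωL = j·427.9·0.000816 = 0 + j0.3492 Ω
  Z2: Z = 1/(jωC) = -j/(ω·C) = 0 - j497.3 Ω
  Z3: Z = 1/(jωC) = -j/(ω·C) = 0 - j1.192e+05 Ω
Step 3 — With open output, the series arm Z2 and the output shunt Z3 appear in series to ground: Z2 + Z3 = 0 - j1.197e+05 Ω.
Step 4 — Parallel with input shunt Z1: Z_in = Z1 || (Z2 + Z3) = 0 + j0.3492 Ω = 0.3492∠90.0° Ω.

Z = 0 + j0.3492 Ω = 0.3492∠90.0° Ω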